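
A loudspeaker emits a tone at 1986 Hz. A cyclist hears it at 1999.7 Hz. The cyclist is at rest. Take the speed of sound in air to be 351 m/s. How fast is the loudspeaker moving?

f' > f, so the loudspeaker is approaching.
f' = f · v/(v − v_s) ⇒ v_s = v · |1 − f/f'|.
v_s = 351 × |1 − 1986/1999.7| = 351 × 0.006851 ≈ 2.40 m/s.

2.40 m/s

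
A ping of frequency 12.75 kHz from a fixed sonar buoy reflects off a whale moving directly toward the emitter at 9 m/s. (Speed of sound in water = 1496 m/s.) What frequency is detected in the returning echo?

The whale first receives the wave as a moving observer: f₁ = f₀ · (v + u)/v = 12.75 × (1496 + 9)/1496 ≈ 12.83 kHz.
The reflection then acts as a moving source: f₂ = f₁ · v/(v − u) ≈ 12.90 kHz.

12.90 kHz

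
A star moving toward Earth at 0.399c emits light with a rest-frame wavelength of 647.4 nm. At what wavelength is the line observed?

Relativistic Doppler for wavelength: λ' = λ₀ · √((1 − β)/(1 + β)).
λ' = 647.4 × √(0.6010/1.3990) = 647.4 × 0.65543 ≈ 424.3 nm.

424.3 nm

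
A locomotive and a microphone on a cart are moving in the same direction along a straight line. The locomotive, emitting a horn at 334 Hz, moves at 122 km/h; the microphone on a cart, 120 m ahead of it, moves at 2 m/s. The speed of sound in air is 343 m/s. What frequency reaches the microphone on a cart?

122 km/h = 33.89 m/s.
The microphone on a cart is ahead, so the locomotive is moving toward it while the microphone on a cart is moving away from the locomotive.
Both move, so f' = f · (v − v_o)/(v − v_s).
f' = 334 × (343 − 2)/(343 − 33.89) = 334 × 341/309.11 ≈ 368 Hz.

368 Hz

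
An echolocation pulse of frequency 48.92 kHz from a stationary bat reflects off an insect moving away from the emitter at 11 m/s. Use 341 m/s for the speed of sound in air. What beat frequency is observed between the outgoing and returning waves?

3058 Hz

The insect first receives the wave as a moving observer: f₁ = f₀ · (v − u)/v = 48.92 × (341 − 11)/341 ≈ 47.34 kHz.
On reflection it acts as a source moving away from the stationary detector: f₂ = f₁ · v/(v + u) = 47.34 × 341/352 ≈ 45.86 kHz.
Equivalently f₂ = f₀ · (v − u)/(v + u).
Beat frequency (with f₀ = 48920 Hz): |f₂ − f₀| = 2u·f₀/(v + u) = 2 × 11 × 48920/352 ≈ 3058 Hz.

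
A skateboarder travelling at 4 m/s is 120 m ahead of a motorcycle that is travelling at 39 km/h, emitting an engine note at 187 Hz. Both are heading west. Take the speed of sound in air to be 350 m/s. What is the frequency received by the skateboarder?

39 km/h = 10.83 m/s.
The skateboarder is ahead, so the motorcycle is moving toward it while the skateboarder is moving away from the motorcycle.
General Doppler shift: f' = f · (v − v_o)/(v − v_s).
f' = 187 × (350 − 4)/(350 − 10.83) = 187 × 346/339.17 ≈ 191 Hz.

191 Hz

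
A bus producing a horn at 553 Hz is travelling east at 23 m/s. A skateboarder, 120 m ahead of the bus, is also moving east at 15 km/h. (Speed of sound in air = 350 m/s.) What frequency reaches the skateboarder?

15 km/h = 4.167 m/s.
The skateboarder is ahead, so the bus is moving toward it while the skateboarder is moving away from the bus.
General Doppler shift: f' = f · (v − v_o)/(v − v_s).
f' = 553 × (350 − 4.167)/(350 − 23) = 553 × 345.83/327 ≈ 585 Hz.

585 Hz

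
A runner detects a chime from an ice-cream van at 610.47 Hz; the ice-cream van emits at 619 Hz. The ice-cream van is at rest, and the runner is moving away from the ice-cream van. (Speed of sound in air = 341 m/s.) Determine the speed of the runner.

f' = f · (v − v_o)/v ⇒ v_o = v · |f'/f − 1|.
v_o = 341 × |610.47/619 − 1| = 341 × 0.01378 ≈ 4.7 m/s.

4.7 m/s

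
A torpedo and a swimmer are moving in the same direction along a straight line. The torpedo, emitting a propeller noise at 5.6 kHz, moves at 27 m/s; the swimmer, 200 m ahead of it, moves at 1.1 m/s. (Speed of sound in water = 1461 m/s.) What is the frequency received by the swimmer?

The swimmer is ahead, so the torpedo is moving toward it while the swimmer is moving away from the torpedo.
General Doppler shift: f' = f · (v − v_o)/(v − v_s).
f' = 5.6 × (1461 − 1.1)/(1461 − 27) = 5.6 × 1459.9/1434 ≈ 5.70 kHz.

5.70 kHz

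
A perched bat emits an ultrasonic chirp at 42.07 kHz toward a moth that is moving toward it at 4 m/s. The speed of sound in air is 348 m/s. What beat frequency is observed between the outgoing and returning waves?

At the moth (a moving observer), f₁ = f₀ · (v + u)/v = 42.07 × 352/348 ≈ 42.554 kHz.
On reflection it acts as a source moving toward the stationary detector: f₂ = f₁ · v/(v − u) = 42.554 × 348/344 ≈ 43.048 kHz.
Equivalently f₂ = f₀ · (v + u)/(v − u).
Beat frequency (with f₀ = 42070 Hz): |f₂ − f₀| = 2u·f₀/(v − u) = 2 × 4 × 42070/344 ≈ 978 Hz.

978 Hz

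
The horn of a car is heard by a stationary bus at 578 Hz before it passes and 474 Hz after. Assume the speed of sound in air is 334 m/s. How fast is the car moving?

33 m/s

f₁/f₂ = (v + v_s)/(v − v_s), so v_s = v · (f₁ − f₂)/(f₁ + f₂).
v_s = 334 × (578 − 474)/(578 + 474) = 334 × 104/1052 ≈ 33 m/s.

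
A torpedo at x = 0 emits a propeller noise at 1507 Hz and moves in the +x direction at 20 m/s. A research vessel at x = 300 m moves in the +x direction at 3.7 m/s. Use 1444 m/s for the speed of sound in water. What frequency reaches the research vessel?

The observer lies on the +x side, so the source is heading toward the observer and the observer is heading away from the source.
Both move, so f' = f · (v − v_o)/(v − v_s).
f' = 1507 × (1444 − 3.7)/(1444 − 20) = 1507 × 1440.3/1424 ≈ 1524 Hz.

1524 Hz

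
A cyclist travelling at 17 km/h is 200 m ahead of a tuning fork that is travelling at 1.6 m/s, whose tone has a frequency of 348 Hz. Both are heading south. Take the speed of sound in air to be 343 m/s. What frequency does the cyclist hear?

17 km/h = 4.722 m/s.
The cyclist is ahead, so the tuning fork is moving toward it while the cyclist is moving away from the tuning fork.
General Doppler shift: f' = f · (v − v_o)/(v − v_s).
f' = 348 × (343 − 4.722)/(343 − 1.6) = 348 × 338.28/341.4 ≈ 345 Hz.

345 Hz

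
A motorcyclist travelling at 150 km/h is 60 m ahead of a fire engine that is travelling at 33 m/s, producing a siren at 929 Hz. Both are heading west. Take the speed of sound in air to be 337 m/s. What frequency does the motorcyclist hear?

903 Hz

150 km/h = 41.67 m/s.
The motorcyclist is ahead, so the fire engine is moving toward it while the motorcyclist is moving away from the fire engine.
Both move, so f' = f · (v − v_o)/(v − v_s).
f' = 929 × (337 − 41.67)/(337 − 33) = 929 × 295.33/304 ≈ 903 Hz.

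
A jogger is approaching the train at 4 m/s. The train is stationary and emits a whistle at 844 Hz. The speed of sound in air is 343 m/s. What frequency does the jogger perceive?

854 Hz

Only the observer moves, toward the source, so f' = f · (v + v_o)/v.
f' = 844 × (343 + 4)/343 = 844 × 347/343 ≈ 854 Hz.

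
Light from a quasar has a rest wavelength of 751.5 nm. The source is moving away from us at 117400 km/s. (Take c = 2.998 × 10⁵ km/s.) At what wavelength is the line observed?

β = v/c = 117400/299800 = 0.3916.
Relativistic Doppler for wavelength: λ' = λ₀ · √((1 + β)/(1 − β)).
λ' = 751.5 × √(1.3916/0.6084) = 751.5 × 1.51238 ≈ 1136.6 nm.

1136.6 nm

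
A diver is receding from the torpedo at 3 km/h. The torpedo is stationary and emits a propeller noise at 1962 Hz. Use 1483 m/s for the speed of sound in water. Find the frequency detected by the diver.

3 km/h = 0.8333 m/s.
Only the observer moves, away from the source, so f' = f · (v − v_o)/v.
f' = 1962 × (1483 − 0.8333)/1483 = 1962 × 1482.2/1483 ≈ 1961 Hz.

1961 Hz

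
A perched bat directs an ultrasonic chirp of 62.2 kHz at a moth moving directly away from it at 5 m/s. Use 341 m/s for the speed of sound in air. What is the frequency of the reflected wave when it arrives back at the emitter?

60.4 kHz

The moth first receives the wave as a moving observer: f₁ = f₀ · (v − u)/v = 62.2 × (341 − 5)/341 ≈ 61.3 kHz.
On reflection it acts as a source moving away from the stationary detector: f₂ = f₁ · v/(v + u) = 61.3 × 341/346 ≈ 60.4 kHz.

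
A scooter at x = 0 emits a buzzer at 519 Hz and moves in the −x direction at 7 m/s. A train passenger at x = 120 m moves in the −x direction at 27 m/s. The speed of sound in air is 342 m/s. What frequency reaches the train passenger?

The observer lies on the +x side, so the source is heading away from the observer and the observer is heading toward the source.
General Doppler shift: f' = f · (v + v_o)/(v + v_s).
f' = 519 × (342 + 27)/(342 + 7) = 519 × 369/349 ≈ 549 Hz.

549 Hz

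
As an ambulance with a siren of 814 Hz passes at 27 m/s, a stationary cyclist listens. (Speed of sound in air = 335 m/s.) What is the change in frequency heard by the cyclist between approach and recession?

Approaching: f₁ = f · v/(v − v_s) = 814 × 335/308 ≈ 885 Hz.
Receding: f₂ = f · v/(v + v_s) = 814 × 335/362 ≈ 753 Hz.
Drop: f₁ − f₂ = 2f·v·v_s/(v² − v_s²) = 2 × 814 × 335 × 27/(335² − 27²) ≈ 132 Hz.

132 Hz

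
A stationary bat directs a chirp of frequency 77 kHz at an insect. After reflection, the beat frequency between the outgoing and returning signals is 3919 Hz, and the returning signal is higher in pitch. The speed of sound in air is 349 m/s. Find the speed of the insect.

Double Doppler shift off a moving reflector: f₂ = f₀ · (v + u)/(v − u) (u > 0 toward emitter).
Returning signal is higher, so f₂ = f₀ + Δf = 77000 + 3919 = 80919 Hz.
Rearranging, u = v · (f₂ − f₀)/(f₂ + f₀) = 349 × 3919/157919 ≈ 8.7 m/s.
So the insect is moving at 8.7 m/s toward the emitter.

8.7 m/s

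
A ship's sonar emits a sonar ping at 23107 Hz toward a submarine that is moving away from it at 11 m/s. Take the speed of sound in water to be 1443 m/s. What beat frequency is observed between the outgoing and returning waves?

350 Hz

The submarine first receives the wave as a moving observer: f₁ = f₀ · (v − u)/v = 23107 × (1443 − 11)/1443 ≈ 22931 Hz.
On reflection it acts as a source moving away from the stationary detector: f₂ = f₁ · v/(v + u) = 22931 × 1443/1454 ≈ 22757 Hz.
Equivalently f₂ = f₀ · (v − u)/(v + u).
Beat frequency: |f₂ − f₀| = 2u·f₀/(v + u) = 2 × 11 × 23107/1454 ≈ 350 Hz.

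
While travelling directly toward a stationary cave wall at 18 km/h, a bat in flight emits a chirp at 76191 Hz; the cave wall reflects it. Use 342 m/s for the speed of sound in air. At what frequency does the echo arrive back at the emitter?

18 km/h = 5 m/s.
The cave wall receives the sound from a moving source: f₁ = f₀ · v/(v − v_e) = 76191 × 342/337 ≈ 77321 Hz.
On the return leg the bat in flight is a moving observer: f₂ = f₁ · (v + v_e)/v = 77321 × 347/342 ≈ 78452 Hz.

78452 Hz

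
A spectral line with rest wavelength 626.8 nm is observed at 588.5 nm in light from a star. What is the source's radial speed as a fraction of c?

0.063c

λ'/λ₀ = 0.9389 < 1 (blueshift), so the source is approaching.
λ'/λ₀ = √((1 − β)/(1 + β)) for an approaching source ⇒ β = (1 − r²)/(1 + r²) with r = λ'/λ₀.
β = (1 − 0.8815)/(1 + 0.8815) ≈ 0.063.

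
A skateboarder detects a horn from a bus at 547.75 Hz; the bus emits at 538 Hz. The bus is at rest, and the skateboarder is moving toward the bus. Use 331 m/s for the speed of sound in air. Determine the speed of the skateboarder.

f' = f · (v + v_o)/v ⇒ v_o = v · |f'/f − 1|.
v_o = 331 × |547.75/538 − 1| = 331 × 0.01812 ≈ 6.0 m/s.

6.0 m/s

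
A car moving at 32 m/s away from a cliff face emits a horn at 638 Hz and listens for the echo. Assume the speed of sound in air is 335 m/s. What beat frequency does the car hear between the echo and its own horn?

The cliff face receives the sound from a moving source: f₁ = f₀ · v/(v + v_e) = 638 × 335/367 ≈ 582.4 Hz.
On the return leg the car is a moving observer: f₂ = f₁ · (v − v_e)/v = 582.4 × 303/335 ≈ 526.7 Hz.
Equivalently f₂ = f₀ · (v − v_e)/(v + v_e).
Beat against the emitted tone: |f₂ − f₀| = 2v_e·f₀/(v + v_e) = 2 × 32 × 638/367 ≈ 111 Hz.

111 Hz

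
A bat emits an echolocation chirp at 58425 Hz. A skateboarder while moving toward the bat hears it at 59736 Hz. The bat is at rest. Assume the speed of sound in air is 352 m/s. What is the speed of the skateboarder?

7.9 m/s

f' = f · (v + v_o)/v ⇒ v_o = v · |f'/f − 1|.
v_o = 352 × |59736/58425 − 1| = 352 × 0.02244 ≈ 7.9 m/s.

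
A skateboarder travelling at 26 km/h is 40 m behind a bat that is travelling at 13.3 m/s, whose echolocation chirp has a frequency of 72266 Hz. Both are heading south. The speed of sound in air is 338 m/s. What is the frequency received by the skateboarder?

26 km/h = 7.222 m/s.
The skateboarder is behind, so the bat is moving away from it while the skateboarder is moving toward the bat.
With source receding and observer approaching, f' = f · (v + v_o)/(v + v_s).
f' = 72266 × (338 + 7.222)/(338 + 13.3) = 72266 × 345.22/351.3 ≈ 71016 Hz.

71016 Hz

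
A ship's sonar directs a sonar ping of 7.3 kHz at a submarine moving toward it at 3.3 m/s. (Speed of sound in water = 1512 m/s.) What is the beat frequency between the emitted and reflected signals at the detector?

The submarine first receives the wave as a moving observer: f₁ = f₀ · (v + u)/v = 7.3 × (1512 + 3.3)/1512 ≈ 7.3159 kHz.
The reflection then acts as a moving source: f₂ = f₁ · v/(v − u) ≈ 7.3319 kHz.
Equivalently f₂ = f₀ · (v + u)/(v − u).
Beat frequency (with f₀ = 7300 Hz): |f₂ − f₀| = 2u·f₀/(v − u) = 2 × 3.3 × 7300/1508.7 ≈ 31.9 Hz.

31.9 Hz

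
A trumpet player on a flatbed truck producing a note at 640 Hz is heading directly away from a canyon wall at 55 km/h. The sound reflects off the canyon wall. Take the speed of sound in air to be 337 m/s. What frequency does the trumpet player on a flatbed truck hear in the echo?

584 Hz

55 km/h = 15.28 m/s.
The canyon wall receives the sound from a moving source: f₁ = f₀ · v/(v + v_e) = 640 × 337/352.28 ≈ 612 Hz.
On the return leg the trumpet player on a flatbed truck is a moving observer: f₂ = f₁ · (v − v_e)/v = 612 × 321.72/337 ≈ 584 Hz.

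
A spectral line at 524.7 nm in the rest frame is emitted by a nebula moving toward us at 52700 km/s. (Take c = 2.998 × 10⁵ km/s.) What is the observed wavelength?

β = v/c = 52700/299800 = 0.1758.
Relativistic Doppler for wavelength: λ' = λ₀ · √((1 − β)/(1 + β)).
λ' = 524.7 × √(0.8242/1.1758) = 524.7 × 0.83725 ≈ 439.3 nm.

439.3 nm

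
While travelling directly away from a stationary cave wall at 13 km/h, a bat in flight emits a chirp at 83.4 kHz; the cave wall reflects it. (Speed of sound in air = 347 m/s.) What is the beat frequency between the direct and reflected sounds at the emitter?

1718 Hz

13 km/h = 3.611 m/s.
The cave wall receives the sound from a moving source: f₁ = f₀ · v/(v + v_e) = 83.4 × 347/350.61 ≈ 82.541 kHz.
On the return leg the bat in flight is a moving observer: f₂ = f₁ · (v − v_e)/v = 82.541 × 343.39/347 ≈ 81.682 kHz.
Equivalently f₂ = f₀ · (v − v_e)/(v + v_e).
Beat against the emitted tone (with f₀ = 83400 Hz): |f₂ − f₀| = 2v_e·f₀/(v + v_e) = 2 × 3.611 × 83400/350.61 ≈ 1718 Hz.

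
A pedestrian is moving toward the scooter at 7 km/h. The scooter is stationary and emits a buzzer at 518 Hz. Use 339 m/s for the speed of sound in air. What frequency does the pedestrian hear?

7 km/h = 1.944 m/s.
Only the observer moves, toward the source, so f' = f · (v + v_o)/v.
f' = 518 × (339 + 1.944)/339 = 518 × 340.94/339 ≈ 521 Hz.

521 Hz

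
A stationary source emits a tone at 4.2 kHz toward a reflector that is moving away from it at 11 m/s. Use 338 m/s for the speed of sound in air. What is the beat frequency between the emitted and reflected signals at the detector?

At the reflector (a moving observer), f₁ = f₀ · (v − u)/v = 4.2 × 327/338 ≈ 4.063 kHz.
The reflection then acts as a moving source: f₂ = f₁ · v/(v + u) ≈ 3.935 kHz.
Equivalently f₂ = f₀ · (v − u)/(v + u).
Beat frequency (with f₀ = 4200 Hz): |f₂ − f₀| = 2u·f₀/(v + u) = 2 × 11 × 4200/349 ≈ 265 Hz.

265 Hz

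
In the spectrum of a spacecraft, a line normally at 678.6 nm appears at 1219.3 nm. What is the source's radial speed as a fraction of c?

λ'/λ₀ = 1.7968 > 1 (redshift), so the source is receding.
λ'/λ₀ = √((1 + β)/(1 − β)) for a receding source ⇒ β = (r² − 1)/(r² + 1) with r = λ'/λ₀.
β = (3.2284 − 1)/(3.2284 + 1) ≈ 0.527.

0.527c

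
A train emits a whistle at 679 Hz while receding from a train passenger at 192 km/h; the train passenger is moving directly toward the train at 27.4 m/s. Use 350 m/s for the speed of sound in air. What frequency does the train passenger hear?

635 Hz

192 km/h = 53.33 m/s.
With source receding and observer approaching, f' = f · (v + v_o)/(v + v_s).
f' = 679 × (350 + 27.4)/(350 + 53.33) = 679 × 377.4/403.33 ≈ 635 Hz.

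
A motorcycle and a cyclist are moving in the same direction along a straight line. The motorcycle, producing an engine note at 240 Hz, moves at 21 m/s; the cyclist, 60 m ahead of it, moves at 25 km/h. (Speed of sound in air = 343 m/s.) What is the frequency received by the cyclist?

25 km/h = 6.944 m/s.
The cyclist is ahead, so the motorcycle is moving toward it while the cyclist is moving away from the motorcycle.
With source approaching and observer receding, f' = f · (v − v_o)/(v − v_s).
f' = 240 × (343 − 6.944)/(343 − 21) = 240 × 336.06/322 ≈ 250 Hz.

250 Hz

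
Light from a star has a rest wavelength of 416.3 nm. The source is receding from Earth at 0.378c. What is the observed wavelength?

619.6 nm

Relativistic Doppler for wavelength: λ' = λ₀ · √((1 + β)/(1 − β)).
λ' = 416.3 × √(1.3780/0.6220) = 416.3 × 1.48843 ≈ 619.6 nm.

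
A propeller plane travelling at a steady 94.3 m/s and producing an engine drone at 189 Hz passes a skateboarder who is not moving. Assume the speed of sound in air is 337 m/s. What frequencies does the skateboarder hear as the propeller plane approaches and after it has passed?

262 Hz approaching; 148 Hz receding

Approaching: f₁ = f · v/(v − v_s) = 189 × 337/242.7 ≈ 262 Hz.
Receding: f₂ = f · v/(v + v_s) = 189 × 337/431.3 ≈ 148 Hz.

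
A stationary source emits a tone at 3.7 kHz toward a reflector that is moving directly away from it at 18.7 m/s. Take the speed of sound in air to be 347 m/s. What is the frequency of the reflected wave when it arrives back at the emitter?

At the reflector (a moving observer), f₁ = f₀ · (v − u)/v = 3.7 × 328.3/347 ≈ 3.50 kHz.
The reflection then acts as a moving source: f₂ = f₁ · v/(v + u) ≈ 3.32 kHz.
Equivalently f₂ = f₀ · (v − u)/(v + u).

3.32 kHz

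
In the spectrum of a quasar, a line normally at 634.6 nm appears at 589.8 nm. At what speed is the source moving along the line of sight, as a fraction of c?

0.073c

λ'/λ₀ = 0.9294 < 1 (blueshift), so the source is approaching.
λ'/λ₀ = √((1 − β)/(1 + β)) for an approaching source ⇒ β = (1 − r²)/(1 + r²) with r = λ'/λ₀.
β = (1 − 0.8638)/(1 + 0.8638) ≈ 0.073.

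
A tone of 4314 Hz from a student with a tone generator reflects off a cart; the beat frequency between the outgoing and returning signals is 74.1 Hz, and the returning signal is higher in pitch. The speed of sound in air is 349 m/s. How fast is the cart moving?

Double Doppler shift off a moving reflector: f₂ = f₀ · (v + u)/(v − u) (u > 0 toward emitter).
Returning signal is higher, so f₂ = f₀ + Δf = 4314 + 74.1 = 4388.1 Hz.
Rearranging, u = v · (f₂ − f₀)/(f₂ + f₀) = 349 × 74.1/8702.1 ≈ 2.97 m/s.
So the cart is moving at 2.97 m/s toward the emitter.

2.97 m/s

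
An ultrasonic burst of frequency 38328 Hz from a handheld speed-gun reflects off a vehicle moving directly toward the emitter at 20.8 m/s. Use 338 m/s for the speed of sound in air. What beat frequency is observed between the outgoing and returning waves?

5027 Hz

At the vehicle (a moving observer), f₁ = f₀ · (v + u)/v = 38328 × 358.8/338 ≈ 40687 Hz.
The reflection then acts as a moving source: f₂ = f₁ · v/(v − u) ≈ 43355 Hz.
Beat frequency: |f₂ − f₀| = 2u·f₀/(v − u) = 2 × 20.8 × 38328/317.2 ≈ 5027 Hz.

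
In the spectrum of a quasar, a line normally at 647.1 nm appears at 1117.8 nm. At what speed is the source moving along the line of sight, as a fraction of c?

λ'/λ₀ = 1.7274 > 1 (redshift), so the source is receding.
λ'/λ₀ = √((1 + β)/(1 − β)) for a receding source ⇒ β = (r² − 1)/(r² + 1) with r = λ'/λ₀.
β = (2.9839 − 1)/(2.9839 + 1) ≈ 0.498.

0.498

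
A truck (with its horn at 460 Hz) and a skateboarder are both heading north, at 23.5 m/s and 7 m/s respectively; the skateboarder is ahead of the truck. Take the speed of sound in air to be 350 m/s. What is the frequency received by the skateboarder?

483 Hz

The skateboarder is ahead, so the truck is moving toward it while the skateboarder is moving away from the truck.
Both move, so f' = f · (v − v_o)/(v − v_s).
f' = 460 × (350 − 7)/(350 − 23.5) = 460 × 343/326.5 ≈ 483 Hz.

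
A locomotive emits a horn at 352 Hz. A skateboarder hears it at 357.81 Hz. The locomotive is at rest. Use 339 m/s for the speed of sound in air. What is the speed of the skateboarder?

f' > f, so the skateboarder is approaching.
f' = f · (v + v_o)/v ⇒ v_o = v · |f'/f − 1|.
v_o = 339 × |357.81/352 − 1| = 339 × 0.01651 ≈ 5.6 m/s.

5.6 m/s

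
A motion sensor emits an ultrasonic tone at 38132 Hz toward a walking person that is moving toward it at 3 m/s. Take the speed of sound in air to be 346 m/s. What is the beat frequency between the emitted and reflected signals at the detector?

667 Hz

The walking person first receives the wave as a moving observer: f₁ = f₀ · (v + u)/v = 38132 × (346 + 3)/346 ≈ 38463 Hz.
The reflection then acts as a moving source: f₂ = f₁ · v/(v − u) ≈ 38799 Hz.
Beat frequency: |f₂ − f₀| = 2u·f₀/(v − u) = 2 × 3 × 38132/343 ≈ 667 Hz.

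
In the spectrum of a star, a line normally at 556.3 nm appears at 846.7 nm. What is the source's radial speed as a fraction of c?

0.397c

λ'/λ₀ = 1.5220 > 1 (redshift), so the source is receding.
λ'/λ₀ = √((1 + β)/(1 − β)) for a receding source ⇒ β = (r² − 1)/(r² + 1) with r = λ'/λ₀.
β = (2.3165 − 1)/(2.3165 + 1) ≈ 0.397.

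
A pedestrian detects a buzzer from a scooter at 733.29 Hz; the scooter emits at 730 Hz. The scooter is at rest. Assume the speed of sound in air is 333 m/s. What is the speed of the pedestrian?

f' > f, so the pedestrian is approaching.
f' = f · (v + v_o)/v ⇒ v_o = v · |f'/f − 1|.
v_o = 333 × |733.29/730 − 1| = 333 × 0.004507 ≈ 1.50 m/s.

1.50 m/s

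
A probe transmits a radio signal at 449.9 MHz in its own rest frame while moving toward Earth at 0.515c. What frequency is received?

Relativistic Doppler for frequency: f' = f₀ · √((1 + β)/(1 − β)).
f' = 449.9 × √(1.5150/0.4850) = 449.9 × 1.76740 ≈ 795.2 MHz.

795.2 MHz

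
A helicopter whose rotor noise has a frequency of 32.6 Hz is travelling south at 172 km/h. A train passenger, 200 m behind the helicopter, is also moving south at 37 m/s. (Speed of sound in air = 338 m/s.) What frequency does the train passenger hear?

172 km/h = 47.78 m/s.
The train passenger is behind, so the helicopter is moving away from it while the train passenger is moving toward the helicopter.
Both move, so f' = f · (v + v_o)/(v + v_s).
f' = 32.6 × (338 + 37)/(338 + 47.78) = 32.6 × 375/385.78 ≈ 31.7 Hz.

31.7 Hz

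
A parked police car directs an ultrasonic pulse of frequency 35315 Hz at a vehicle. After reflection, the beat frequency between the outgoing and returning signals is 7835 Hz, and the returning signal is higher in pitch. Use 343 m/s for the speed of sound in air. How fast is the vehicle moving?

Double Doppler shift off a moving reflector: f₂ = f₀ · (v + u)/(v − u) (u > 0 toward emitter).
Returning signal is higher, so f₂ = f₀ + Δf = 35315 + 7835 = 43150 Hz.
Rearranging, u = v · (f₂ − f₀)/(f₂ + f₀) = 343 × 7835/78465 ≈ 34 m/s.
So the vehicle is moving at 34 m/s toward the emitter.

34 m/s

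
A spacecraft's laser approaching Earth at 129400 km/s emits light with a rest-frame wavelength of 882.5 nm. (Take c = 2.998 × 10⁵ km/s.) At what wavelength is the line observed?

β = v/c = 129400/299800 = 0.4316.
Relativistic Doppler for wavelength: λ' = λ₀ · √((1 − β)/(1 + β)).
λ' = 882.5 × √(0.5684/1.4316) = 882.5 × 0.63009 ≈ 556.1 nm.

556.1 nm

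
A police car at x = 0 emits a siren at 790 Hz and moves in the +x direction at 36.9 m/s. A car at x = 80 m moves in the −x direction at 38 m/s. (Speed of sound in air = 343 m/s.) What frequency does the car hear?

983 Hz

The observer lies on the +x side, so the source is heading toward the observer and the observer is heading toward the source.
General Doppler shift: f' = f · (v + v_o)/(v − v_s).
f' = 790 × (343 + 38)/(343 − 36.9) = 790 × 381/306.1 ≈ 983 Hz.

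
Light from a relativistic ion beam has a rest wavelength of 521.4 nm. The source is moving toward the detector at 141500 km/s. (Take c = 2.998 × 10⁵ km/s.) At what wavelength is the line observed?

312.3 nm

β = v/c = 141500/299800 = 0.4720.
Relativistic Doppler for wavelength: λ' = λ₀ · √((1 − β)/(1 + β)).
λ' = 521.4 × √(0.5280/1.4720) = 521.4 × 0.59893 ≈ 312.3 nm.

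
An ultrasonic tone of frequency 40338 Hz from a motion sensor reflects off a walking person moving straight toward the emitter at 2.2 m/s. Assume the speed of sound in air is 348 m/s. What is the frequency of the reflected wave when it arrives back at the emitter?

The walking person first receives the wave as a moving observer: f₁ = f₀ · (v + u)/v = 40338 × (348 + 2.2)/348 ≈ 40593 Hz.
On reflection it acts as a source moving toward the stationary detector: f₂ = f₁ · v/(v − u) = 40593 × 348/345.8 ≈ 40851 Hz.
Equivalently f₂ = f₀ · (v + u)/(v − u).

40851 Hz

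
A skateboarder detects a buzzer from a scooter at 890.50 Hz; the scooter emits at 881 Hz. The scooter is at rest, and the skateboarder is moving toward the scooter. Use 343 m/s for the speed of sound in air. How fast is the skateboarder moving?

f' = f · (v + v_o)/v ⇒ v_o = v · |f'/f − 1|.
v_o = 343 × |890.50/881 − 1| = 343 × 0.01078 ≈ 3.7 m/s.

3.7 m/s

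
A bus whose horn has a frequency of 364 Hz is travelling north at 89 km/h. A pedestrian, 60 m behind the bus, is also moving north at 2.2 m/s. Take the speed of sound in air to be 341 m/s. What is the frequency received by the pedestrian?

89 km/h = 24.72 m/s.
The pedestrian is behind, so the bus is moving away from it while the pedestrian is moving toward the bus.
General Doppler shift: f' = f · (v + v_o)/(v + v_s).
f' = 364 × (341 + 2.2)/(341 + 24.72) = 364 × 343.2/365.72 ≈ 342 Hz.

342 Hz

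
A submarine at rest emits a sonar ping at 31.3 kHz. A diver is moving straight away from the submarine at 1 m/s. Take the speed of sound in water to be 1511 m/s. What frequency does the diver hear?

Only the observer moves, away from the source, so f' = f · (v − v_o)/v.
f' = 31.3 × (1511 − 1)/1511 = 31.3 × 1510/1511 ≈ 31.3 kHz.

31.3 kHz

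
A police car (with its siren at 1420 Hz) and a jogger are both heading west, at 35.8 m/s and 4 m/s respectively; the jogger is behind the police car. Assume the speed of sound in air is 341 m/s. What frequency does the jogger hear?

1300 Hz

The jogger is behind, so the police car is moving away from it while the jogger is moving toward the police car.
With source receding and observer approaching, f' = f · (v + v_o)/(v + v_s).
f' = 1420 × (341 + 4)/(341 + 35.8) = 1420 × 345/376.8 ≈ 1300 Hz.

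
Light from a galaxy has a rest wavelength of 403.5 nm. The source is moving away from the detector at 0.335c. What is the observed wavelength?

571.7 nm

Relativistic Doppler for wavelength: λ' = λ₀ · √((1 + β)/(1 − β)).
λ' = 403.5 × √(1.3350/0.6650) = 403.5 × 1.41687 ≈ 571.7 nm.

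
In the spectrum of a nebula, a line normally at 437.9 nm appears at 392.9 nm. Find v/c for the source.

0.108

λ'/λ₀ = 0.8972 < 1 (blueshift), so the source is approaching.
λ'/λ₀ = √((1 − β)/(1 + β)) for an approaching source ⇒ β = (1 − r²)/(1 + r²) with r = λ'/λ₀.
β = (1 − 0.8050)/(1 + 0.8050) ≈ 0.108.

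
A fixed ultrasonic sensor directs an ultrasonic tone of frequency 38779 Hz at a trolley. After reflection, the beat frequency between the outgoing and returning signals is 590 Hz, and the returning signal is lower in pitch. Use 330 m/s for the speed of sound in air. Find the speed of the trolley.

2.53 m/s

Double Doppler shift off a moving reflector: f₂ = f₀ · (v + u)/(v − u) (u > 0 toward emitter).
Returning signal is lower, so f₂ = f₀ − Δf = 38779 − 590 = 38189 Hz.
Rearranging, u = v · (f₂ − f₀)/(f₂ + f₀) = 330 × -590/76968 ≈ -2.53 m/s.
So the trolley is moving at 2.53 m/s away from the emitter.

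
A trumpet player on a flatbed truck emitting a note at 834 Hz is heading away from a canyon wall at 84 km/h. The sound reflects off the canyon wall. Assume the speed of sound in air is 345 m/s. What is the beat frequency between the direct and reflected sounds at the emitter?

84 km/h = 23.33 m/s.
The canyon wall receives the sound from a moving source: f₁ = f₀ · v/(v + v_e) = 834 × 345/368.33 ≈ 781.2 Hz.
On the return leg the trumpet player on a flatbed truck is a moving observer: f₂ = f₁ · (v − v_e)/v = 781.2 × 321.67/345 ≈ 728.3 Hz.
Beat against the emitted tone: |f₂ − f₀| = 2v_e·f₀/(v + v_e) = 2 × 23.33 × 834/368.33 ≈ 106 Hz.

106 Hz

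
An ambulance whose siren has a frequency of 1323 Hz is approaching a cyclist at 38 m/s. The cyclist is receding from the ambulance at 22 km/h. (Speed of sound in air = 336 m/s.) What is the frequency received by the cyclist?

1465 Hz

22 km/h = 6.111 m/s.
With source approaching and observer receding, f' = f · (v − v_o)/(v − v_s).
f' = 1323 × (336 − 6.111)/(336 − 38) = 1323 × 329.89/298 ≈ 1465 Hz.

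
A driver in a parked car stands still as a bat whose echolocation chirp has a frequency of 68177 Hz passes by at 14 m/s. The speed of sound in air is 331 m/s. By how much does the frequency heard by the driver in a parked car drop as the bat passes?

5778 Hz

Approaching: f₁ = f · v/(v − v_s) = 68177 × 331/317 ≈ 71188 Hz.
Receding: f₂ = f · v/(v + v_s) = 68177 × 331/345 ≈ 65410 Hz.
Drop: f₁ − f₂ = 2f·v·v_s/(v² − v_s²) = 2 × 68177 × 331 × 14/(331² − 14²) ≈ 5778 Hz.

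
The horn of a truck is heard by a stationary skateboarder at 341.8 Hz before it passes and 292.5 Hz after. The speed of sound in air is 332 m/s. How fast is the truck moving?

26 m/s

f₁/f₂ = (v + v_s)/(v − v_s), so v_s = v · (f₁ − f₂)/(f₁ + f₂).
v_s = 332 × (341.8 − 292.5)/(341.8 + 292.5) = 332 × 49.3/634.3 ≈ 26 m/s.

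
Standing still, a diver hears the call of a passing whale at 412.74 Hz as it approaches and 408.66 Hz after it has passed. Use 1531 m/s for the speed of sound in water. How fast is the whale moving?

f₁/f₂ = (v + v_s)/(v − v_s), so v_s = v · (f₁ − f₂)/(f₁ + f₂).
v_s = 1531 × (412.74 − 408.66)/(412.74 + 408.66) = 1531 × 4.08/821.40 ≈ 7.6 m/s.

7.6 m/s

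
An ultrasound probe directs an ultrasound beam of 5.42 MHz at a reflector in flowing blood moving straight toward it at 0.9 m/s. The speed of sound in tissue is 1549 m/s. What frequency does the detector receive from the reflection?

5.426 MHz

At the reflector in flowing blood (a moving observer), f₁ = f₀ · (v + u)/v = 5.42 × 1549.9/1549 ≈ 5.423 MHz.
On reflection it acts as a source moving toward the stationary detector: f₂ = f₁ · v/(v − u) = 5.423 × 1549/1548.1 ≈ 5.426 MHz.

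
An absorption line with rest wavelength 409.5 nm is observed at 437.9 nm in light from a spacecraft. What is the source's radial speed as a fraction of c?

λ'/λ₀ = 1.0694 > 1 (redshift), so the source is receding.
λ'/λ₀ = √((1 + β)/(1 − β)) for a receding source ⇒ β = (r² − 1)/(r² + 1) with r = λ'/λ₀.
β = (1.1435 − 1)/(1.1435 + 1) ≈ 0.067.

0.067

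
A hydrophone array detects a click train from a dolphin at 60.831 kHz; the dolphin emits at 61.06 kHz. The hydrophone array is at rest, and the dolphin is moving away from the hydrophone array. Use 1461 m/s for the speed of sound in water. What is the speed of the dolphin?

5.5 m/s

f' = f · v/(v + v_s) ⇒ v_s = v · |1 − f/f'|.
v_s = 1461 × |1 − 61.06/60.831| = 1461 × 0.003765 ≈ 5.5 m/s.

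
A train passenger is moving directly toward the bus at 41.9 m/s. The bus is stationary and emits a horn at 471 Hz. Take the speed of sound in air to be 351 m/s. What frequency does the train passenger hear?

Only the observer moves, toward the source, so f' = f · (v + v_o)/v.
f' = 471 × (351 + 41.9)/351 = 471 × 392.9/351 ≈ 527 Hz.

527 Hz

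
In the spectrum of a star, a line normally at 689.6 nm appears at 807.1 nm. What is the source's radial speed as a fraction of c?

0.156

λ'/λ₀ = 1.1704 > 1 (redshift), so the source is receding.
λ'/λ₀ = √((1 + β)/(1 − β)) for a receding source ⇒ β = (r² − 1)/(r² + 1) with r = λ'/λ₀.
β = (1.3698 − 1)/(1.3698 + 1) ≈ 0.156.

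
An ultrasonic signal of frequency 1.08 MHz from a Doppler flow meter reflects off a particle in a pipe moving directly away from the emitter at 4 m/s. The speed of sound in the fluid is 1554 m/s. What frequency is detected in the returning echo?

1.0745 MHz

At the particle in a pipe (a moving observer), f₁ = f₀ · (v − u)/v = 1.08 × 1550/1554 ≈ 1.0772 MHz.
On reflection it acts as a source moving away from the stationary detector: f₂ = f₁ · v/(v + u) = 1.0772 × 1554/1558 ≈ 1.0745 MHz.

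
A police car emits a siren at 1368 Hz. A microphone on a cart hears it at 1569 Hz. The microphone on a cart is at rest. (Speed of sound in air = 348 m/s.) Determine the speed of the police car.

f' > f, so the police car is approaching.
f' = f · v/(v − v_s) ⇒ v_s = v · |1 − f/f'|.
v_s = 348 × |1 − 1368/1569| = 348 × 0.1281 ≈ 45 m/s.

45 m/s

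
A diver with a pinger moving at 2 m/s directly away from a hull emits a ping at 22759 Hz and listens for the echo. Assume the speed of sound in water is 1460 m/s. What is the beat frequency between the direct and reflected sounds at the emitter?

62 Hz

The hull receives the sound from a moving source: f₁ = f₀ · v/(v + v_e) = 22759 × 1460/1462 ≈ 22727.9 Hz.
On the return leg the diver with a pinger is a moving observer: f₂ = f₁ · (v − v_e)/v = 22727.9 × 1458/1460 ≈ 22696.7 Hz.
Equivalently f₂ = f₀ · (v − v_e)/(v + v_e).
Beat against the emitted tone: |f₂ − f₀| = 2v_e·f₀/(v + v_e) = 2 × 2 × 22759/1462 ≈ 62 Hz.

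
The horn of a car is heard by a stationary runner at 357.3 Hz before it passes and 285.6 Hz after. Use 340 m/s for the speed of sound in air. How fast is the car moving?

38 m/s

f₁/f₂ = (v + v_s)/(v − v_s), so v_s = v · (f₁ − f₂)/(f₁ + f₂).
v_s = 340 × (357.3 − 285.6)/(357.3 + 285.6) = 340 × 71.7/642.9 ≈ 38 m/s.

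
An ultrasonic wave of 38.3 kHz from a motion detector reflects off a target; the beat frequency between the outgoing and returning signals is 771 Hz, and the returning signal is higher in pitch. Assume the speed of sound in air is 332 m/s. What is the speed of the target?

Double Doppler shift off a moving reflector: f₂ = f₀ · (v + u)/(v − u) (u > 0 toward emitter).
Returning signal is higher, so f₂ = f₀ + Δf = 38300 + 771 = 39071 Hz.
Rearranging, u = v · (f₂ − f₀)/(f₂ + f₀) = 332 × 771/77371 ≈ 3.3 m/s.
So the target is moving at 3.3 m/s toward the emitter.

3.3 m/s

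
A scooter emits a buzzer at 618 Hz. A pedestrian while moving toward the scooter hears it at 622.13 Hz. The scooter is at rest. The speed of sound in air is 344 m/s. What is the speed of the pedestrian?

f' = f · (v + v_o)/v ⇒ v_o = v · |f'/f − 1|.
v_o = 344 × |622.13/618 − 1| = 344 × 0.006683 ≈ 2.30 m/s.

2.30 m/s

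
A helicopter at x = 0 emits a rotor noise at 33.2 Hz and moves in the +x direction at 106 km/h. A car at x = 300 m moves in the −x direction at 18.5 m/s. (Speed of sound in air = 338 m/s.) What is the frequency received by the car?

106 km/h = 29.44 m/s.
The observer lies on the +x side, so the source is heading toward the observer and the observer is heading toward the source.
General Doppler shift: f' = f · (v + v_o)/(v − v_s).
f' = 33.2 × (338 + 18.5)/(338 − 29.44) = 33.2 × 356.5/308.56 ≈ 38.4 Hz.

38.4 Hz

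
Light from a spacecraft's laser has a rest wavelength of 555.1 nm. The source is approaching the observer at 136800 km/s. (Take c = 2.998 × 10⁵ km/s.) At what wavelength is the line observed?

β = v/c = 136800/299800 = 0.4563.
Relativistic Doppler for wavelength: λ' = λ₀ · √((1 − β)/(1 + β)).
λ' = 555.1 × √(0.5437/1.4563) = 555.1 × 0.61102 ≈ 339.2 nm.

339.2 nm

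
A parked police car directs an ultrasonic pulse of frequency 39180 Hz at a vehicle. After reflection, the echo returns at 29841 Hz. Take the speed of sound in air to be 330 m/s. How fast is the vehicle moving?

Double Doppler shift off a moving reflector: f₂ = f₀ · (v + u)/(v − u) (u > 0 toward emitter).
Rearranging, u = v · (f₂ − f₀)/(f₂ + f₀) = 330 × -9339/69021 ≈ -45 m/s.
So the vehicle is moving at 45 m/s away from the emitter.

45 m/s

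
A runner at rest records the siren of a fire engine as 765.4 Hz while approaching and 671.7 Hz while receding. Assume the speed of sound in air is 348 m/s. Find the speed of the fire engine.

22.7 m/s

f₁/f₂ = (v + v_s)/(v − v_s), so v_s = v · (f₁ − f₂)/(f₁ + f₂).
v_s = 348 × (765.4 − 671.7)/(765.4 + 671.7) = 348 × 93.7/1437.1 ≈ 22.7 m/s.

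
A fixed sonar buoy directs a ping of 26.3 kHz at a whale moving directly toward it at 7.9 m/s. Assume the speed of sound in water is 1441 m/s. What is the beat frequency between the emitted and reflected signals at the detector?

290 Hz

The whale first receives the wave as a moving observer: f₁ = f₀ · (v + u)/v = 26.3 × (1441 + 7.9)/1441 ≈ 26.444 kHz.
On reflection it acts as a source moving toward the stationary detector: f₂ = f₁ · v/(v − u) = 26.444 × 1441/1433.1 ≈ 26.590 kHz.
Equivalently f₂ = f₀ · (v + u)/(v − u).
Beat frequency (with f₀ = 26300 Hz): |f₂ − f₀| = 2u·f₀/(v − u) = 2 × 7.9 × 26300/1433.1 ≈ 290 Hz.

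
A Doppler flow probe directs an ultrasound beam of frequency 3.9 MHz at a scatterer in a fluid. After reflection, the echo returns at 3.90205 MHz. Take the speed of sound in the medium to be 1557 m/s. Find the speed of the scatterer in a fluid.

Double Doppler shift off a moving reflector: f₂ = f₀ · (v + u)/(v − u) (u > 0 toward emitter).
Rearranging, u = v · (f₂ − f₀)/(f₂ + f₀) = 1557 × 0.00205/7.80205 ≈ 0.41 m/s.
So the scatterer in a fluid is moving at 0.41 m/s toward the emitter.

0.41 m/s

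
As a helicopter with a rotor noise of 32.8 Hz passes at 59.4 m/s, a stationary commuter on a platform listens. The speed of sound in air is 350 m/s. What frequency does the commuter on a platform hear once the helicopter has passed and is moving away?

28.0 Hz

Receding: f₂ = f · v/(v + v_s) = 32.8 × 350/409.4 ≈ 28.0 Hz.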